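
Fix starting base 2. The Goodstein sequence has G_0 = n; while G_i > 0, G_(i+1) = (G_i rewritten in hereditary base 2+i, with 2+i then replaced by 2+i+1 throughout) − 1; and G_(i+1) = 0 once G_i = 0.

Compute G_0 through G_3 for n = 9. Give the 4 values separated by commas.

(0) 9|_2 = 2^(2 + 1) + 1 ↦ 3^(3 + 1) + 1|_3 = 82 ⇒ 81
(1) 81|_3 = 3^(3 + 1) ↦ 4^(4 + 1)|_4 = 1024 ⇒ 1023
(2) 1023|_4 = 3·4^4 + 3·4^3 + 3·4^2 + 3·4 + 3 ↦ 3·5^5 + 3·5^3 + 3·5^2 + 3·5 + 3|_5 = 9843 ⇒ 9842

9, 81, 1023, 9842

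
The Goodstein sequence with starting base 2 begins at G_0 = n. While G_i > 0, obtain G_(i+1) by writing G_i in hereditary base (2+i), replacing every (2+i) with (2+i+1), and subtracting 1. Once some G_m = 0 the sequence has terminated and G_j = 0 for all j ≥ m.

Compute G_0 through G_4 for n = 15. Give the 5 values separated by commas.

15, 111, 1283, 18752, 326593

step 0: 15 = 2^(2 + 1) + 2^2 + 2 + 1; sub 3 for 2: 3^(3 + 1) + 3^3 + 3 + 1; = 112; G_1 = 112−1 = 111
step 1: 111 = 3^(3 + 1) + 3^3 + 3; sub 4 for 3: 4^(4 + 1) + 4^4 + 4; = 1284; G_2 = 1284−1 = 1283
step 2: 1283 = 4^(4 + 1) + 4^4 + 3; sub 5 for 4: 5^(5 + 1) + 5^5 + 3; = 18753; G_3 = 18753−1 = 18752
step 3: 18752 = 5^(5 + 1) + 5^5 + 2; sub 6 for 5: 6^(6 + 1) + 6^6 + 2; = 326594; G_4 = 326594−1 = 326593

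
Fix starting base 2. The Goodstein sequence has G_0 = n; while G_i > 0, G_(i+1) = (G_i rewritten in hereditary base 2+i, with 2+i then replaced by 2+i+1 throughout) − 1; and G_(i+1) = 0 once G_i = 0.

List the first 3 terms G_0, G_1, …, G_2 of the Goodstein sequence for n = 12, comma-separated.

12 —HB2→ 2^(2 + 1) + 2^2 —bump→ 3^(3 + 1) + 3^3 = 108 —(−1)→ 107
107 —HB3→ 3^(3 + 1) + 2·3^2 + 2·3 + 2 —bump→ 4^(4 + 1) + 2·4^2 + 2·4 + 2 = 1066 —(−1)→ 1065

12, 107, 1065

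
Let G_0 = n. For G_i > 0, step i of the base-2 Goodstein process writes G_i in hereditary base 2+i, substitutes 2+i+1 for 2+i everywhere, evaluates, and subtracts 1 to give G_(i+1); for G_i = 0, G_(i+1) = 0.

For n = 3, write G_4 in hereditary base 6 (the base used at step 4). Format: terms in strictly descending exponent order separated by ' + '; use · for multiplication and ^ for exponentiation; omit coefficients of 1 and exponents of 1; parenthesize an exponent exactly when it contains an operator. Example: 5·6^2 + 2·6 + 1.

1

G_0=3  [base 2] 2 + 1  →[2↦3]→  3 + 1 = 4  −1 ⇒ G_1=3
G_1=3  [base 3] 3  →[3↦4]→  4 = 4  −1 ⇒ G_2=3
G_2=3  [base 4] 3  →[4↦5]→  3 = 3  −1 ⇒ G_3=2
G_3=2  [base 5] 2  →[5↦6]→  2 = 2  −1 ⇒ G_4=1
G_4=1  [base 6] 1  →[6↦7]→  1 = 1  −1 ⇒ G_5=0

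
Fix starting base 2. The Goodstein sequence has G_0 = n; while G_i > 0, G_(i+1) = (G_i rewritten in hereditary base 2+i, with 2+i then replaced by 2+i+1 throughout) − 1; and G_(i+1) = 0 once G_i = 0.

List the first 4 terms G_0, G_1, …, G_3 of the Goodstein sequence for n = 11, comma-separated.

11, 84, 1027, 15627

base 2: 11 = 2^(2 + 1) + 2 + 1; at 3: 3^(3 + 1) + 3 + 1 = 85; next = 84
base 3: 84 = 3^(3 + 1) + 3; at 4: 4^(4 + 1) + 4 = 1028; next = 1027
base 4: 1027 = 4^(4 + 1) + 3; at 5: 5^(5 + 1) + 3 = 15628; next = 15627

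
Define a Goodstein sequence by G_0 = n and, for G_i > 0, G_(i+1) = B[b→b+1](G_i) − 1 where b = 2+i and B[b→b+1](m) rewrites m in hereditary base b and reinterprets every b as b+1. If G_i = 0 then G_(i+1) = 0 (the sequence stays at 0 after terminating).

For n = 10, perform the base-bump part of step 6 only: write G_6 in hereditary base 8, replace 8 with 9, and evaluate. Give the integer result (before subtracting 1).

1937434593

10 —HB2→ 2^(2 + 1) + 2 —bump→ 3^(3 + 1) + 3 = 84 —(−1)→ 83
83 —HB3→ 3^(3 + 1) + 2 —bump→ 4^(4 + 1) + 2 = 1026 —(−1)→ 1025
1025 —HB4→ 4^(4 + 1) + 1 —bump→ 5^(5 + 1) + 1 = 15626 —(−1)→ 15625
15625 —HB5→ 5^(5 + 1) —bump→ 6^(6 + 1) = 279936 —(−1)→ 279935
279935 —HB6→ 5·6^6 + 5·6^5 + 5·6^4 + 5·6^3 + 5·6^2 + 5·6 + 5 —bump→ 5·7^7 + 5·7^5 + 5·7^4 + 5·7^3 + 5·7^2 + 5·7 + 5 = 4215755 —(−1)→ 4215754
4215754 —HB7→ 5·7^7 + 5·7^5 + 5·7^4 + 5·7^3 + 5·7^2 + 5·7 + 4 —bump→ 5·8^8 + 5·8^5 + 5·8^4 + 5·8^3 + 5·8^2 + 5·8 + 4 = 84073324 —(−1)→ 84073323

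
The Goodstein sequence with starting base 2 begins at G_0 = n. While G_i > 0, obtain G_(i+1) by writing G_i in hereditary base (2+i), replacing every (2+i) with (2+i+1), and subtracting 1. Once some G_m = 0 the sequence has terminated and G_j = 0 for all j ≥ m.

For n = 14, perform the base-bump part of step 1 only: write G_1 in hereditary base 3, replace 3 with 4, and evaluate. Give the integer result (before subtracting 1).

[0] 14 ≡ 2^(2 + 1) + 2^2 + 2 (base 2). Lift 3: 111. −1: 110.
[1] 110 ≡ 3^(3 + 1) + 3^3 + 2 (base 3). Lift 4: 1282. −1: 1281.

1282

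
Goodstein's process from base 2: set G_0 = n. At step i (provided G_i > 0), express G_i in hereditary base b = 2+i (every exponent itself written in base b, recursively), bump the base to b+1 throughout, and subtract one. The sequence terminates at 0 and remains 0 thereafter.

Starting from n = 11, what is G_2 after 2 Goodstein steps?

1027

G_0 = 11. HB_2(11) = 2^(2 + 1) + 2 + 1. Bump = 85. G_1 = 84.
G_1 = 84. HB_3(84) = 3^(3 + 1) + 3. Bump = 1028. G_2 = 1027.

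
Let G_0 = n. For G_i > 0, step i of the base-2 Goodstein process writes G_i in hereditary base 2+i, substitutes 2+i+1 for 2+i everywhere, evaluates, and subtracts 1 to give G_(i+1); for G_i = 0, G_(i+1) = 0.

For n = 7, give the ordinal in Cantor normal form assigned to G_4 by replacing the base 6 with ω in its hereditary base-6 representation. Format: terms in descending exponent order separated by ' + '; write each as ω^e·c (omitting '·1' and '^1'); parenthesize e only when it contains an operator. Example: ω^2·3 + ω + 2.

base 2: 7 = 2^2 + 2 + 1; at 3: 3^3 + 3 + 1 = 31; next = 30
base 3: 30 = 3^3 + 3; at 4: 4^4 + 4 = 260; next = 259
base 4: 259 = 4^4 + 3; at 5: 5^5 + 3 = 3128; next = 3127
base 5: 3127 = 5^5 + 2; at 6: 6^6 + 2 = 46658; next = 46657

ω^ω + 1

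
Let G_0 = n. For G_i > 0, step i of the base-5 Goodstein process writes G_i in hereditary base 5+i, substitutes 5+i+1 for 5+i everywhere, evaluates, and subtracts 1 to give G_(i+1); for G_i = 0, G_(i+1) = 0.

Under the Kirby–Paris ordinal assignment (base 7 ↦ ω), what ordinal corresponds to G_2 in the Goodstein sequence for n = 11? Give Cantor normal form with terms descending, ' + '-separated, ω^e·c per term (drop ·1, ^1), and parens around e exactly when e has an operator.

base 5: 11 = 2·5 + 1; at 6: 2·6 + 1 = 13; next = 12
base 6: 12 = 2·6; at 7: 2·7 = 14; next = 13

ω + 6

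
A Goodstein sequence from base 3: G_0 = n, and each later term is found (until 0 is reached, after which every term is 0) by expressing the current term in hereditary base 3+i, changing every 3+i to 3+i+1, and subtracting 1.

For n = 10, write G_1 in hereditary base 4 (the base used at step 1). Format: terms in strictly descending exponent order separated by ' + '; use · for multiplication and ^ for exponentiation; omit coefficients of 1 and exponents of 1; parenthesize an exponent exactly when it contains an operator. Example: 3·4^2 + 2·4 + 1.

G_0 = 10. HB_3(10) = 3^2 + 1. Bump = 17. G_1 = 16.
G_1 = 16. HB_4(16) = 4^2. Bump = 25. G_2 = 24.

4^2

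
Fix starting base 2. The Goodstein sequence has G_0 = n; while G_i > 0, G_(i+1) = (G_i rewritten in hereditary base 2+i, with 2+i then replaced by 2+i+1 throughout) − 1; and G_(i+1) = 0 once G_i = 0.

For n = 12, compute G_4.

step 0: 12 = 2^(2 + 1) + 2^2; sub 3 for 2: 3^(3 + 1) + 3^3; = 108; G_1 = 108−1 = 107
step 1: 107 = 3^(3 + 1) + 2·3^2 + 2·3 + 2; sub 4 for 3: 4^(4 + 1) + 2·4^2 + 2·4 + 2; = 1066; G_2 = 1066−1 = 1065
step 2: 1065 = 4^(4 + 1) + 2·4^2 + 2·4 + 1; sub 5 for 4: 5^(5 + 1) + 2·5^2 + 2·5 + 1; = 15686; G_3 = 15686−1 = 15685
step 3: 15685 = 5^(5 + 1) + 2·5^2 + 2·5; sub 6 for 5: 6^(6 + 1) + 2·6^2 + 2·6; = 280020; G_4 = 280020−1 = 280019
step 4: 280019 = 6^(6 + 1) + 2·6^2 + 6 + 5; sub 7 for 6: 7^(7 + 1) + 2·7^2 + 7 + 5; = 5764911; G_5 = 5764911−1 = 5764910

280019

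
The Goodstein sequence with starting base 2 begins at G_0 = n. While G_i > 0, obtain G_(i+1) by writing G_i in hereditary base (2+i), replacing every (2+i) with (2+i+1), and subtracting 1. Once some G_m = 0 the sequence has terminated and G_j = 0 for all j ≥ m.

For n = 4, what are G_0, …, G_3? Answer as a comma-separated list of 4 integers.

4, 26, 41, 60

base 2: 4 = 2^2; at 3: 3^3 = 27; next = 26
base 3: 26 = 2·3^2 + 2·3 + 2; at 4: 2·4^2 + 2·4 + 2 = 42; next = 41
base 4: 41 = 2·4^2 + 2·4 + 1; at 5: 2·5^2 + 2·5 + 1 = 61; next = 60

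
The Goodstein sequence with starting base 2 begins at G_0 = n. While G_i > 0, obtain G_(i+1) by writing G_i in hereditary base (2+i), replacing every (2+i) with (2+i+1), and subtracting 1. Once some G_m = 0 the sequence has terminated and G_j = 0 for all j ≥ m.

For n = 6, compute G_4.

G_0=6  [base 2] 2^2 + 2  →[2↦3]→  3^3 + 3 = 30  −1 ⇒ G_1=29
G_1=29  [base 3] 3^3 + 2  →[3↦4]→  4^4 + 2 = 258  −1 ⇒ G_2=257
G_2=257  [base 4] 4^4 + 1  →[4↦5]→  5^5 + 1 = 3126  −1 ⇒ G_3=3125
G_3=3125  [base 5] 5^5  →[5↦6]→  6^6 = 46656  −1 ⇒ G_4=46655
G_4=46655  [base 6] 5·6^5 + 5·6^4 + 5·6^3 + 5·6^2 + 5·6 + 5  →[6↦7]→  5·7^5 + 5·7^4 + 5·7^3 + 5·7^2 + 5·7 + 5 = 98040  −1 ⇒ G_5=98039

46655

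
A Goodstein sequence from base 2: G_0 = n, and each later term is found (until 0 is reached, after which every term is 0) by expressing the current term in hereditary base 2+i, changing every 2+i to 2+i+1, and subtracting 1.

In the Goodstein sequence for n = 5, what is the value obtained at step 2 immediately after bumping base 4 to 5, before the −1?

5 —HB2→ 2^2 + 1 —bump→ 3^3 + 1 = 28 —(−1)→ 27
27 —HB3→ 3^3 —bump→ 4^4 = 256 —(−1)→ 255

468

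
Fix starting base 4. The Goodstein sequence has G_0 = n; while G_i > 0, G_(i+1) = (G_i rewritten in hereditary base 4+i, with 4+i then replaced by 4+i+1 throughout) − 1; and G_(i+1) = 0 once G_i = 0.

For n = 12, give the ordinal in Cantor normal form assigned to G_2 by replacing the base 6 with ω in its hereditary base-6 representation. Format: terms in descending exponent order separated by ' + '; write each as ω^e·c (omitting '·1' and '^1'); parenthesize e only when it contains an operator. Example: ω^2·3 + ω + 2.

ω·2 + 3

i=0: 12 = 3·4 (b=4); 4→5: 3·5 = 15; 15−1 = 14
i=1: 14 = 2·5 + 4 (b=5); 5→6: 2·6 + 4 = 16; 16−1 = 15
i=2: 15 = 2·6 + 3 (b=6); 6→7: 2·7 + 3 = 17; 17−1 = 16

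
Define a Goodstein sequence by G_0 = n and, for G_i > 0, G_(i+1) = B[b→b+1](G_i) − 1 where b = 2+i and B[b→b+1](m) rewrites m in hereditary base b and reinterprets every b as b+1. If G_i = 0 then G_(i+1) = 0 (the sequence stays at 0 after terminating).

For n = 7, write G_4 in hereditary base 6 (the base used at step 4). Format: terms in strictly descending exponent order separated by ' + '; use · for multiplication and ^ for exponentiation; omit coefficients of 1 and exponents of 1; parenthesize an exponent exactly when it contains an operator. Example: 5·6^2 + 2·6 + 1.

base 2: 7 = 2^2 + 2 + 1; at 3: 3^3 + 3 + 1 = 31; next = 30
base 3: 30 = 3^3 + 3; at 4: 4^4 + 4 = 260; next = 259
base 4: 259 = 4^4 + 3; at 5: 5^5 + 3 = 3128; next = 3127
base 5: 3127 = 5^5 + 2; at 6: 6^6 + 2 = 46658; next = 46657

6^6 + 1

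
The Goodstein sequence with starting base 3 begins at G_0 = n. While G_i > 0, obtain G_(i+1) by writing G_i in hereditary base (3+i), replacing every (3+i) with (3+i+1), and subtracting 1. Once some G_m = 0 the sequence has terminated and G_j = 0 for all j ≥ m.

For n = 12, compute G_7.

75

12 —HB3→ 3^2 + 3 —bump→ 4^2 + 4 = 20 —(−1)→ 19
19 —HB4→ 4^2 + 3 —bump→ 5^2 + 3 = 28 —(−1)→ 27
27 —HB5→ 5^2 + 2 —bump→ 6^2 + 2 = 38 —(−1)→ 37
37 —HB6→ 6^2 + 1 —bump→ 7^2 + 1 = 50 —(−1)→ 49
49 —HB7→ 7^2 —bump→ 8^2 = 64 —(−1)→ 63
63 —HB8→ 7·8 + 7 —bump→ 7·9 + 7 = 70 —(−1)→ 69
69 —HB9→ 7·9 + 6 —bump→ 7·10 + 6 = 76 —(−1)→ 75
75 —HB10→ 7·10 + 5 —bump→ 7·11 + 5 = 82 —(−1)→ 81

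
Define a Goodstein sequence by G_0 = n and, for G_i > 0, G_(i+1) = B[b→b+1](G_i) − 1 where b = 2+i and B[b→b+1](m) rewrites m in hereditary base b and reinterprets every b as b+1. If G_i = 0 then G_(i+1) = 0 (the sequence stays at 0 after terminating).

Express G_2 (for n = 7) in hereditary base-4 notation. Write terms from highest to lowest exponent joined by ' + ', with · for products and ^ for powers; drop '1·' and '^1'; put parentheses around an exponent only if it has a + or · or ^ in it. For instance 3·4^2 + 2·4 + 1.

i=0: 7 = 2^2 + 2 + 1 (b=2); 2→3: 3^3 + 3 + 1 = 31; 31−1 = 30
i=1: 30 = 3^3 + 3 (b=3); 3→4: 4^4 + 4 = 260; 260−1 = 259
i=2: 259 = 4^4 + 3 (b=4); 4→5: 5^5 + 3 = 3128; 3128−1 = 3127

4^4 + 3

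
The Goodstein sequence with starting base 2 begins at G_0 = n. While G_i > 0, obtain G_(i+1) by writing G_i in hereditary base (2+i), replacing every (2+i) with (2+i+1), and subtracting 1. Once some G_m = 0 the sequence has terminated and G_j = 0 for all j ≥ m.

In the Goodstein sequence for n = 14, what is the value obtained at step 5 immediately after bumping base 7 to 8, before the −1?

134404972

G_0=14  [base 2] 2^(2 + 1) + 2^2 + 2  →[2↦3]→  3^(3 + 1) + 3^3 + 3 = 111  −1 ⇒ G_1=110
G_1=110  [base 3] 3^(3 + 1) + 3^3 + 2  →[3↦4]→  4^(4 + 1) + 4^4 + 2 = 1282  −1 ⇒ G_2=1281
G_2=1281  [base 4] 4^(4 + 1) + 4^4 + 1  →[4↦5]→  5^(5 + 1) + 5^5 + 1 = 18751  −1 ⇒ G_3=18750
G_3=18750  [base 5] 5^(5 + 1) + 5^5  →[5↦6]→  6^(6 + 1) + 6^6 = 326592  −1 ⇒ G_4=326591
G_4=326591  [base 6] 6^(6 + 1) + 5·6^5 + 5·6^4 + 5·6^3 + 5·6^2 + 5·6 + 5  →[6↦7]→  7^(7 + 1) + 5·7^5 + 5·7^4 + 5·7^3 + 5·7^2 + 5·7 + 5 = 5862841  −1 ⇒ G_5=5862840
G_5=5862840  [base 7] 7^(7 + 1) + 5·7^5 + 5·7^4 + 5·7^3 + 5·7^2 + 5·7 + 4  →[7↦8]→  8^(8 + 1) + 5·8^5 + 5·8^4 + 5·8^3 + 5·8^2 + 5·8 + 4 = 134404972  −1 ⇒ G_6=134404971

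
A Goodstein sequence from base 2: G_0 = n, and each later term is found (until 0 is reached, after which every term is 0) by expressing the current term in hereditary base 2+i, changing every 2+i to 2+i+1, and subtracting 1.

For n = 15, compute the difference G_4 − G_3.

(0) 15|_2 = 2^(2 + 1) + 2^2 + 2 + 1 ↦ 3^(3 + 1) + 3^3 + 3 + 1|_3 = 112 ⇒ 111
(1) 111|_3 = 3^(3 + 1) + 3^3 + 3 ↦ 4^(4 + 1) + 4^4 + 4|_4 = 1284 ⇒ 1283
(2) 1283|_4 = 4^(4 + 1) + 4^4 + 3 ↦ 5^(5 + 1) + 5^5 + 3|_5 = 18753 ⇒ 18752
(3) 18752|_5 = 5^(5 + 1) + 5^5 + 2 ↦ 6^(6 + 1) + 6^6 + 2|_6 = 326594 ⇒ 326593

307841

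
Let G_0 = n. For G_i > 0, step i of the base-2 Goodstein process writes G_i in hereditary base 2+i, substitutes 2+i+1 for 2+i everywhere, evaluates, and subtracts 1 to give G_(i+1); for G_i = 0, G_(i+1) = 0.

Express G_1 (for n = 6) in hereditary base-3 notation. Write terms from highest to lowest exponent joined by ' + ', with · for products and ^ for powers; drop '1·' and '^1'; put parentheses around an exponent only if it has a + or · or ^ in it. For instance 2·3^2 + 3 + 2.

step 0: 6 = 2^2 + 2; sub 3 for 2: 3^3 + 3; = 30; G_1 = 30−1 = 29
step 1: 29 = 3^3 + 2; sub 4 for 3: 4^4 + 2; = 258; G_2 = 258−1 = 257

3^3 + 2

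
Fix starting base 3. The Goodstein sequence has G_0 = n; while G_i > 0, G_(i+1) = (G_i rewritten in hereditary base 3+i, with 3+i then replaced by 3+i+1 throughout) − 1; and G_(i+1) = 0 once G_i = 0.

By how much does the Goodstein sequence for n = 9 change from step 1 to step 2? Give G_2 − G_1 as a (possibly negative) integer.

2

[0] 9 ≡ 3^2 (base 3). Lift 4: 16. −1: 15.
[1] 15 ≡ 3·4 + 3 (base 4). Lift 5: 18. −1: 17.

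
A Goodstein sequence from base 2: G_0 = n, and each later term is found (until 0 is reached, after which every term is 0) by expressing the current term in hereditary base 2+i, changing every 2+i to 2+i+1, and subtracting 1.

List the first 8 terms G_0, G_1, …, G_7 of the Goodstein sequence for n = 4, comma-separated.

4, 26, 41, 60, 83, 109, 139, 173

G_0 = 4. HB_2(4) = 2^2. Bump = 27. G_1 = 26.
G_1 = 26. HB_3(26) = 2·3^2 + 2·3 + 2. Bump = 42. G_2 = 41.
G_2 = 41. HB_4(41) = 2·4^2 + 2·4 + 1. Bump = 61. G_3 = 60.
G_3 = 60. HB_5(60) = 2·5^2 + 2·5. Bump = 84. G_4 = 83.
G_4 = 83. HB_6(83) = 2·6^2 + 6 + 5. Bump = 110. G_5 = 109.
G_5 = 109. HB_7(109) = 2·7^2 + 7 + 4. Bump = 140. G_6 = 139.
G_6 = 139. HB_8(139) = 2·8^2 + 8 + 3. Bump = 174. G_7 = 173.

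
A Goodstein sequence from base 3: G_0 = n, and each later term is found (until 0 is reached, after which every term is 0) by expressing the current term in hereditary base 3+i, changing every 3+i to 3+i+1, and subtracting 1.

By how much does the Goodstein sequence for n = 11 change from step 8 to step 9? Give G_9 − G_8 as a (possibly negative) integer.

(0) 11|_3 = 3^2 + 2 ↦ 4^2 + 2|_4 = 18 ⇒ 17
(1) 17|_4 = 4^2 + 1 ↦ 5^2 + 1|_5 = 26 ⇒ 25
(2) 25|_5 = 5^2 ↦ 6^2|_6 = 36 ⇒ 35
(3) 35|_6 = 5·6 + 5 ↦ 5·7 + 5|_7 = 40 ⇒ 39
(4) 39|_7 = 5·7 + 4 ↦ 5·8 + 4|_8 = 44 ⇒ 43
(5) 43|_8 = 5·8 + 3 ↦ 5·9 + 3|_9 = 48 ⇒ 47
(6) 47|_9 = 5·9 + 2 ↦ 5·10 + 2|_10 = 52 ⇒ 51
(7) 51|_10 = 5·10 + 1 ↦ 5·11 + 1|_11 = 56 ⇒ 55
(8) 55|_11 = 5·11 ↦ 5·12|_12 = 60 ⇒ 59

4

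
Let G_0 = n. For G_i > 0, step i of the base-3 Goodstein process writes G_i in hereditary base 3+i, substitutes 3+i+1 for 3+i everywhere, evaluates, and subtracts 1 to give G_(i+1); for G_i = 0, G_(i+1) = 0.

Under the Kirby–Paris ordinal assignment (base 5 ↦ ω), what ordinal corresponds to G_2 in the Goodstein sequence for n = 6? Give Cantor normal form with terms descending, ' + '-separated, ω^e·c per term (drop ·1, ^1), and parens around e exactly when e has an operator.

G_0=6  [base 3] 2·3  →[3↦4]→  2·4 = 8  −1 ⇒ G_1=7
G_1=7  [base 4] 4 + 3  →[4↦5]→  5 + 3 = 8  −1 ⇒ G_2=7

ω + 2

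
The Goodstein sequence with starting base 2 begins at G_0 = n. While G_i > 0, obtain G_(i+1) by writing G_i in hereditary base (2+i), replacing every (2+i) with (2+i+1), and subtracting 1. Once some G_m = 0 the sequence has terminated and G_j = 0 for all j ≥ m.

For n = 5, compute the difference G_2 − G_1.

228

(0) 5|_2 = 2^2 + 1 ↦ 3^3 + 1|_3 = 28 ⇒ 27
(1) 27|_3 = 3^3 ↦ 4^4|_4 = 256 ⇒ 255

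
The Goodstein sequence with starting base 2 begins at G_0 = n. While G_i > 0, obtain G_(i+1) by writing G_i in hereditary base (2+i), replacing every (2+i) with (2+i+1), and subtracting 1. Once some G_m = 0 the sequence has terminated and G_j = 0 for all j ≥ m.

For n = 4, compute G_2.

step 0: 4 = 2^2; sub 3 for 2: 3^3; = 27; G_1 = 27−1 = 26
step 1: 26 = 2·3^2 + 2·3 + 2; sub 4 for 3: 2·4^2 + 2·4 + 2; = 42; G_2 = 42−1 = 41

41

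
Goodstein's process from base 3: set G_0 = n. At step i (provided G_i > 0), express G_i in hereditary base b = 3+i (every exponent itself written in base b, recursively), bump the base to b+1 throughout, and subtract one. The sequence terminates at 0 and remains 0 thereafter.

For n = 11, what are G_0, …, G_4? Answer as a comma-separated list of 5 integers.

11, 17, 25, 35, 39

step 0: 11 = 3^2 + 2; sub 4 for 3: 4^2 + 2; = 18; G_1 = 18−1 = 17
step 1: 17 = 4^2 + 1; sub 5 for 4: 5^2 + 1; = 26; G_2 = 26−1 = 25
step 2: 25 = 5^2; sub 6 for 5: 6^2; = 36; G_3 = 36−1 = 35
step 3: 35 = 5·6 + 5; sub 7 for 6: 5·7 + 5; = 40; G_4 = 40−1 = 39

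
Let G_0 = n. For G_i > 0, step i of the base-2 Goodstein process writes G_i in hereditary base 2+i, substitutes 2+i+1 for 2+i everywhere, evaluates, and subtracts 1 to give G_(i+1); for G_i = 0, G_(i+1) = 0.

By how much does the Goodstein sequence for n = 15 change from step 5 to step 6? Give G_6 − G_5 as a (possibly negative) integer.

144406599

step 0: 15 = 2^(2 + 1) + 2^2 + 2 + 1; sub 3 for 2: 3^(3 + 1) + 3^3 + 3 + 1; = 112; G_1 = 112−1 = 111
step 1: 111 = 3^(3 + 1) + 3^3 + 3; sub 4 for 3: 4^(4 + 1) + 4^4 + 4; = 1284; G_2 = 1284−1 = 1283
step 2: 1283 = 4^(4 + 1) + 4^4 + 3; sub 5 for 4: 5^(5 + 1) + 5^5 + 3; = 18753; G_3 = 18753−1 = 18752
step 3: 18752 = 5^(5 + 1) + 5^5 + 2; sub 6 for 5: 6^(6 + 1) + 6^6 + 2; = 326594; G_4 = 326594−1 = 326593
step 4: 326593 = 6^(6 + 1) + 6^6 + 1; sub 7 for 6: 7^(7 + 1) + 7^7 + 1; = 6588345; G_5 = 6588345−1 = 6588344
step 5: 6588344 = 7^(7 + 1) + 7^7; sub 8 for 7: 8^(8 + 1) + 8^8; = 150994944; G_6 = 150994944−1 = 150994943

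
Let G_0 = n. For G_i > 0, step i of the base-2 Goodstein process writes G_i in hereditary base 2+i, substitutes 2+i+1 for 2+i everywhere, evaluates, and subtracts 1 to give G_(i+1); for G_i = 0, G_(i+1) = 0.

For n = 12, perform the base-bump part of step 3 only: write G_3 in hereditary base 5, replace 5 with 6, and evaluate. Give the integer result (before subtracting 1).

280020

12 —HB2→ 2^(2 + 1) + 2^2 —bump→ 3^(3 + 1) + 3^3 = 108 —(−1)→ 107
107 —HB3→ 3^(3 + 1) + 2·3^2 + 2·3 + 2 —bump→ 4^(4 + 1) + 2·4^2 + 2·4 + 2 = 1066 —(−1)→ 1065
1065 —HB4→ 4^(4 + 1) + 2·4^2 + 2·4 + 1 —bump→ 5^(5 + 1) + 2·5^2 + 2·5 + 1 = 15686 —(−1)→ 15685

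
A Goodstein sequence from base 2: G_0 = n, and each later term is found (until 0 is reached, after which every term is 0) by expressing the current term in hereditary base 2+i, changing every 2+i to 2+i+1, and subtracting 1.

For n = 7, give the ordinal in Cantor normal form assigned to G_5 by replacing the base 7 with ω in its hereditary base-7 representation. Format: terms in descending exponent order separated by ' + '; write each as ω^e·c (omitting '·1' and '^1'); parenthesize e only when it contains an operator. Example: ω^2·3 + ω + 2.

ω^ω

G_0 = 7. HB_2(7) = 2^2 + 2 + 1. Bump = 31. G_1 = 30.
G_1 = 30. HB_3(30) = 3^3 + 3. Bump = 260. G_2 = 259.
G_2 = 259. HB_4(259) = 4^4 + 3. Bump = 3128. G_3 = 3127.
G_3 = 3127. HB_5(3127) = 5^5 + 2. Bump = 46658. G_4 = 46657.
G_4 = 46657. HB_6(46657) = 6^6 + 1. Bump = 823544. G_5 = 823543.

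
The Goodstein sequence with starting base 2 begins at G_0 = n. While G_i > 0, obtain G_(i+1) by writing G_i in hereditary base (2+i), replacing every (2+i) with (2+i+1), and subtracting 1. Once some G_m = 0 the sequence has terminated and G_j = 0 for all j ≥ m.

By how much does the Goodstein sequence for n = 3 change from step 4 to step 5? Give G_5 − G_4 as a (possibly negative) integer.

base 2: 3 = 2 + 1; at 3: 3 + 1 = 4; next = 3
base 3: 3 = 3; at 4: 4 = 4; next = 3
base 4: 3 = 3; at 5: 3 = 3; next = 2
base 5: 2 = 2; at 6: 2 = 2; next = 1
base 6: 1 = 1; at 7: 1 = 1; next = 0

-1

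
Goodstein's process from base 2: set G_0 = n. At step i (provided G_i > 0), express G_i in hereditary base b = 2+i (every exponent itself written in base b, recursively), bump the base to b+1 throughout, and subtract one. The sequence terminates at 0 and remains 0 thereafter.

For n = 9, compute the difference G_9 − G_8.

(0) 9|_2 = 2^(2 + 1) + 1 ↦ 3^(3 + 1) + 1|_3 = 82 ⇒ 81
(1) 81|_3 = 3^(3 + 1) ↦ 4^(4 + 1)|_4 = 1024 ⇒ 1023
(2) 1023|_4 = 3·4^4 + 3·4^3 + 3·4^2 + 3·4 + 3 ↦ 3·5^5 + 3·5^3 + 3·5^2 + 3·5 + 3|_5 = 9843 ⇒ 9842
(3) 9842|_5 = 3·5^5 + 3·5^3 + 3·5^2 + 3·5 + 2 ↦ 3·6^6 + 3·6^3 + 3·6^2 + 3·6 + 2|_6 = 140744 ⇒ 140743
(4) 140743|_6 = 3·6^6 + 3·6^3 + 3·6^2 + 3·6 + 1 ↦ 3·7^7 + 3·7^3 + 3·7^2 + 3·7 + 1|_7 = 2471827 ⇒ 2471826
(5) 2471826|_7 = 3·7^7 + 3·7^3 + 3·7^2 + 3·7 ↦ 3·8^8 + 3·8^3 + 3·8^2 + 3·8|_8 = 50333400 ⇒ 50333399
(6) 50333399|_8 = 3·8^8 + 3·8^3 + 3·8^2 + 2·8 + 7 ↦ 3·9^9 + 3·9^3 + 3·9^2 + 2·9 + 7|_9 = 1162263922 ⇒ 1162263921
(7) 1162263921|_9 = 3·9^9 + 3·9^3 + 3·9^2 + 2·9 + 6 ↦ 3·10^10 + 3·10^3 + 3·10^2 + 2·10 + 6|_10 = 30000003326 ⇒ 30000003325
(8) 30000003325|_10 = 3·10^10 + 3·10^3 + 3·10^2 + 2·10 + 5 ↦ 3·11^11 + 3·11^3 + 3·11^2 + 2·11 + 5|_11 = 855935016216 ⇒ 855935016215

825935012890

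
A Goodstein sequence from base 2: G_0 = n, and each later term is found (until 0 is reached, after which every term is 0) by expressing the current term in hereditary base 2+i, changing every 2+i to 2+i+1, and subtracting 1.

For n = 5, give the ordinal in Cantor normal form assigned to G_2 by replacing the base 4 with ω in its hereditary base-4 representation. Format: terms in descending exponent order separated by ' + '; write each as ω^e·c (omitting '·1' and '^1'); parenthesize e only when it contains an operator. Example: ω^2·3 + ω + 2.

ω^3·3 + ω^2·3 + ω·3 + 3

(0) 5|_2 = 2^2 + 1 ↦ 3^3 + 1|_3 = 28 ⇒ 27
(1) 27|_3 = 3^3 ↦ 4^4|_4 = 256 ⇒ 255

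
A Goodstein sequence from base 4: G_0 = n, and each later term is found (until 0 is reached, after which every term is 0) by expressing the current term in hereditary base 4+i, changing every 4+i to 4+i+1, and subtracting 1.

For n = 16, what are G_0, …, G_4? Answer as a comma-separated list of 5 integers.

16, 24, 27, 30, 33

(0) 16|_4 = 4^2 ↦ 5^2|_5 = 25 ⇒ 24
(1) 24|_5 = 4·5 + 4 ↦ 4·6 + 4|_6 = 28 ⇒ 27
(2) 27|_6 = 4·6 + 3 ↦ 4·7 + 3|_7 = 31 ⇒ 30
(3) 30|_7 = 4·7 + 2 ↦ 4·8 + 2|_8 = 34 ⇒ 33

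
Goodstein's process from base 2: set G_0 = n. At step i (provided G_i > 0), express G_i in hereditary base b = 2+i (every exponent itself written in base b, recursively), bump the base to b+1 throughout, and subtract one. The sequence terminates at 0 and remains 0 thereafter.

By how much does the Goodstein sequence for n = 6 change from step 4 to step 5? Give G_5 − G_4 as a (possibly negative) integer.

51384

(0) 6|_2 = 2^2 + 2 ↦ 3^3 + 3|_3 = 30 ⇒ 29
(1) 29|_3 = 3^3 + 2 ↦ 4^4 + 2|_4 = 258 ⇒ 257
(2) 257|_4 = 4^4 + 1 ↦ 5^5 + 1|_5 = 3126 ⇒ 3125
(3) 3125|_5 = 5^5 ↦ 6^6|_6 = 46656 ⇒ 46655
(4) 46655|_6 = 5·6^5 + 5·6^4 + 5·6^3 + 5·6^2 + 5·6 + 5 ↦ 5·7^5 + 5·7^4 + 5·7^3 + 5·7^2 + 5·7 + 5|_7 = 98040 ⇒ 98039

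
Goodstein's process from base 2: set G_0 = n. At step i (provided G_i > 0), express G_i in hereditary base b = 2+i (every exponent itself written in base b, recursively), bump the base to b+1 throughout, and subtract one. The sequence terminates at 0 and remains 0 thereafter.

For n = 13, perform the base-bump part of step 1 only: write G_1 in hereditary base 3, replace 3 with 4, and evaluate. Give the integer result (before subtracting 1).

1280

i=0: 13 = 2^(2 + 1) + 2^2 + 1 (b=2); 2→3: 3^(3 + 1) + 3^3 + 1 = 109; 109−1 = 108
i=1: 108 = 3^(3 + 1) + 3^3 (b=3); 3→4: 4^(4 + 1) + 4^4 = 1280; 1280−1 = 1279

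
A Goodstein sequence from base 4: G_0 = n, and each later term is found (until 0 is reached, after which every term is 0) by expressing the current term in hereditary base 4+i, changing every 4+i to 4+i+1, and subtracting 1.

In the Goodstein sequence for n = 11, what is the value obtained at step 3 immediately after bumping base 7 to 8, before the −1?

11 —HB4→ 2·4 + 3 —bump→ 2·5 + 3 = 13 —(−1)→ 12
12 —HB5→ 2·5 + 2 —bump→ 2·6 + 2 = 14 —(−1)→ 13
13 —HB6→ 2·6 + 1 —bump→ 2·7 + 1 = 15 —(−1)→ 14
14 —HB7→ 2·7 —bump→ 2·8 = 16 —(−1)→ 15

16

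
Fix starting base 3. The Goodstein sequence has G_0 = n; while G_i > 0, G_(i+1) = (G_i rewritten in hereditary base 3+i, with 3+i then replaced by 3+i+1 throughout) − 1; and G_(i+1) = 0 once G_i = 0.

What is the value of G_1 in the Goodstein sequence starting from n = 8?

9

(0) 8|_3 = 2·3 + 2 ↦ 2·4 + 2|_4 = 10 ⇒ 9
(1) 9|_4 = 2·4 + 1 ↦ 2·5 + 1|_5 = 11 ⇒ 10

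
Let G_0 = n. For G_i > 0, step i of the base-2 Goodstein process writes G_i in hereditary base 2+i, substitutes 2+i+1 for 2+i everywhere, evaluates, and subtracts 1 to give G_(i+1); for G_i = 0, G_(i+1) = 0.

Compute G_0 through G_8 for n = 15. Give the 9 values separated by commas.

15, 111, 1283, 18752, 326593, 6588344, 150994943, 3524450280, 100077777775

G_0=15  [base 2] 2^(2 + 1) + 2^2 + 2 + 1  →[2↦3]→  3^(3 + 1) + 3^3 + 3 + 1 = 112  −1 ⇒ G_1=111
G_1=111  [base 3] 3^(3 + 1) + 3^3 + 3  →[3↦4]→  4^(4 + 1) + 4^4 + 4 = 1284  −1 ⇒ G_2=1283
G_2=1283  [base 4] 4^(4 + 1) + 4^4 + 3  →[4↦5]→  5^(5 + 1) + 5^5 + 3 = 18753  −1 ⇒ G_3=18752
G_3=18752  [base 5] 5^(5 + 1) + 5^5 + 2  →[5↦6]→  6^(6 + 1) + 6^6 + 2 = 326594  −1 ⇒ G_4=326593
G_4=326593  [base 6] 6^(6 + 1) + 6^6 + 1  →[6↦7]→  7^(7 + 1) + 7^7 + 1 = 6588345  −1 ⇒ G_5=6588344
G_5=6588344  [base 7] 7^(7 + 1) + 7^7  →[7↦8]→  8^(8 + 1) + 8^8 = 150994944  −1 ⇒ G_6=150994943
G_6=150994943  [base 8] 8^(8 + 1) + 7·8^7 + 7·8^6 + 7·8^5 + 7·8^4 + 7·8^3 + 7·8^2 + 7·8 + 7  →[8↦9]→  9^(9 + 1) + 7·9^7 + 7·9^6 + 7·9^5 + 7·9^4 + 7·9^3 + 7·9^2 + 7·9 + 7 = 3524450281  −1 ⇒ G_7=3524450280
G_7=3524450280  [base 9] 9^(9 + 1) + 7·9^7 + 7·9^6 + 7·9^5 + 7·9^4 + 7·9^3 + 7·9^2 + 7·9 + 6  →[9↦10]→  10^(10 + 1) + 7·10^7 + 7·10^6 + 7·10^5 + 7·10^4 + 7·10^3 + 7·10^2 + 7·10 + 6 = 100077777776  −1 ⇒ G_8=100077777775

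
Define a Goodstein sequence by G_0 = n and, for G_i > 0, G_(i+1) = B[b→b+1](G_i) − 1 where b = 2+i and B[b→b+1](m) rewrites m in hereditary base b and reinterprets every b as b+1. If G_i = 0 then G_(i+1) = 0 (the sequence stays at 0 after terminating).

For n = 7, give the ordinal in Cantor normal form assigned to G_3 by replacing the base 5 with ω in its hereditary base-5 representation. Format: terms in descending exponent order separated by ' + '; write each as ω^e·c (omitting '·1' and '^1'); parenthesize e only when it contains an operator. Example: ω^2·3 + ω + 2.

G_0 = 7. HB_2(7) = 2^2 + 2 + 1. Bump = 31. G_1 = 30.
G_1 = 30. HB_3(30) = 3^3 + 3. Bump = 260. G_2 = 259.
G_2 = 259. HB_4(259) = 4^4 + 3. Bump = 3128. G_3 = 3127.

ω^ω + 2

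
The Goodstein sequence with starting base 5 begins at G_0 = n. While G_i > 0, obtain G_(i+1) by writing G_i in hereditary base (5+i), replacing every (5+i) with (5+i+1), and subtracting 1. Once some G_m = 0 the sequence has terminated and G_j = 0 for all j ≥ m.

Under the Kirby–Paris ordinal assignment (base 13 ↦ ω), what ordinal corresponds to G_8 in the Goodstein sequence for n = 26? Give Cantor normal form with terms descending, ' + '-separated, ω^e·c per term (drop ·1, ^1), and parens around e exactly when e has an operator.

ω·6

G_0=26  [base 5] 5^2 + 1  →[5↦6]→  6^2 + 1 = 37  −1 ⇒ G_1=36
G_1=36  [base 6] 6^2  →[6↦7]→  7^2 = 49  −1 ⇒ G_2=48
G_2=48  [base 7] 6·7 + 6  →[7↦8]→  6·8 + 6 = 54  −1 ⇒ G_3=53
G_3=53  [base 8] 6·8 + 5  →[8↦9]→  6·9 + 5 = 59  −1 ⇒ G_4=58
G_4=58  [base 9] 6·9 + 4  →[9↦10]→  6·10 + 4 = 64  −1 ⇒ G_5=63
G_5=63  [base 10] 6·10 + 3  →[10↦11]→  6·11 + 3 = 69  −1 ⇒ G_6=68
G_6=68  [base 11] 6·11 + 2  →[11↦12]→  6·12 + 2 = 74  −1 ⇒ G_7=73
G_7=73  [base 12] 6·12 + 1  →[12↦13]→  6·13 + 1 = 79  −1 ⇒ G_8=78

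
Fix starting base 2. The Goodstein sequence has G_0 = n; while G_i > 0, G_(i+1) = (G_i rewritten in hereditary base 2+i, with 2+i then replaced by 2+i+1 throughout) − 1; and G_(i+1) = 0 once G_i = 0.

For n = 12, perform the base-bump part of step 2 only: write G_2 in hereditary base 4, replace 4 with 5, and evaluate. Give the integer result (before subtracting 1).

12 —HB2→ 2^(2 + 1) + 2^2 —bump→ 3^(3 + 1) + 3^3 = 108 —(−1)→ 107
107 —HB3→ 3^(3 + 1) + 2·3^2 + 2·3 + 2 —bump→ 4^(4 + 1) + 2·4^2 + 2·4 + 2 = 1066 —(−1)→ 1065
1065 —HB4→ 4^(4 + 1) + 2·4^2 + 2·4 + 1 —bump→ 5^(5 + 1) + 2·5^2 + 2·5 + 1 = 15686 —(−1)→ 15685

15686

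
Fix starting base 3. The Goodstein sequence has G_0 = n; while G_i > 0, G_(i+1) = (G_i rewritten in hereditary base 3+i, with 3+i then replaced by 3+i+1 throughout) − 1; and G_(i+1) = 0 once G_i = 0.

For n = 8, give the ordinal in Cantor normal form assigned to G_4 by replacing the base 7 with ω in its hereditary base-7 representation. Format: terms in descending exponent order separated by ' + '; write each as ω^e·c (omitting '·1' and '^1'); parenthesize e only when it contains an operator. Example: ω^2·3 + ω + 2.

G_0=8  [base 3] 2·3 + 2  →[3↦4]→  2·4 + 2 = 10  −1 ⇒ G_1=9
G_1=9  [base 4] 2·4 + 1  →[4↦5]→  2·5 + 1 = 11  −1 ⇒ G_2=10
G_2=10  [base 5] 2·5  →[5↦6]→  2·6 = 12  −1 ⇒ G_3=11
G_3=11  [base 6] 6 + 5  →[6↦7]→  7 + 5 = 12  −1 ⇒ G_4=11
G_4=11  [base 7] 7 + 4  →[7↦8]→  8 + 4 = 12  −1 ⇒ G_5=11

ω + 4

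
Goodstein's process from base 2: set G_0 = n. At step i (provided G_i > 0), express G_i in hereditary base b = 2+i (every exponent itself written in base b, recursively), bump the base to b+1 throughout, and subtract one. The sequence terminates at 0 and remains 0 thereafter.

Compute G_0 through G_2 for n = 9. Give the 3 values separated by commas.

9, 81, 1023

i=0: 9 = 2^(2 + 1) + 1 (b=2); 2→3: 3^(3 + 1) + 1 = 82; 82−1 = 81
i=1: 81 = 3^(3 + 1) (b=3); 3→4: 4^(4 + 1) = 1024; 1024−1 = 1023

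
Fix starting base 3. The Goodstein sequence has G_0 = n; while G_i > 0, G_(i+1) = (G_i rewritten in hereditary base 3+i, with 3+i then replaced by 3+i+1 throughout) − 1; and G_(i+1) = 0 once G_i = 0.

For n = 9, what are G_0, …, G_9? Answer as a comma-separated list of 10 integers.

9, 15, 17, 19, 21, 23, 24, 25, 26, 27

i=0: 9 = 3^2 (b=3); 3→4: 4^2 = 16; 16−1 = 15
i=1: 15 = 3·4 + 3 (b=4); 4→5: 3·5 + 3 = 18; 18−1 = 17
i=2: 17 = 3·5 + 2 (b=5); 5→6: 3·6 + 2 = 20; 20−1 = 19
i=3: 19 = 3·6 + 1 (b=6); 6→7: 3·7 + 1 = 22; 22−1 = 21
i=4: 21 = 3·7 (b=7); 7→8: 3·8 = 24; 24−1 = 23
i=5: 23 = 2·8 + 7 (b=8); 8→9: 2·9 + 7 = 25; 25−1 = 24
i=6: 24 = 2·9 + 6 (b=9); 9→10: 2·10 + 6 = 26; 26−1 = 25
i=7: 25 = 2·10 + 5 (b=10); 10→11: 2·11 + 5 = 27; 27−1 = 26
i=8: 26 = 2·11 + 4 (b=11); 11→12: 2·12 + 4 = 28; 28−1 = 27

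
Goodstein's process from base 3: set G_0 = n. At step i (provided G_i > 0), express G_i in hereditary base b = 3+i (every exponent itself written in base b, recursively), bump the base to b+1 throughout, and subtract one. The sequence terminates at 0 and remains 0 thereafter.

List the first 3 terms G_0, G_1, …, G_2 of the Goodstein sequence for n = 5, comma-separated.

step 0: 5 = 3 + 2; sub 4 for 3: 4 + 2; = 6; G_1 = 6−1 = 5
step 1: 5 = 4 + 1; sub 5 for 4: 5 + 1; = 6; G_2 = 6−1 = 5

5, 5, 5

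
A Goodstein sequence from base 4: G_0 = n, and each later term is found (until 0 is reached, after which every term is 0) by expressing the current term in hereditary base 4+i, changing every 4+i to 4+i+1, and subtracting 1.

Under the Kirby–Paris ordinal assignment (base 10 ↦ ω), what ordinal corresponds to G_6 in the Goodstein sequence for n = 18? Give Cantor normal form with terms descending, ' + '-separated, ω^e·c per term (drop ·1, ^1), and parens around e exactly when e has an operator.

base 4: 18 = 4^2 + 2; at 5: 5^2 + 2 = 27; next = 26
base 5: 26 = 5^2 + 1; at 6: 6^2 + 1 = 37; next = 36
base 6: 36 = 6^2; at 7: 7^2 = 49; next = 48
base 7: 48 = 6·7 + 6; at 8: 6·8 + 6 = 54; next = 53
base 8: 53 = 6·8 + 5; at 9: 6·9 + 5 = 59; next = 58
base 9: 58 = 6·9 + 4; at 10: 6·10 + 4 = 64; next = 63

ω·6 + 3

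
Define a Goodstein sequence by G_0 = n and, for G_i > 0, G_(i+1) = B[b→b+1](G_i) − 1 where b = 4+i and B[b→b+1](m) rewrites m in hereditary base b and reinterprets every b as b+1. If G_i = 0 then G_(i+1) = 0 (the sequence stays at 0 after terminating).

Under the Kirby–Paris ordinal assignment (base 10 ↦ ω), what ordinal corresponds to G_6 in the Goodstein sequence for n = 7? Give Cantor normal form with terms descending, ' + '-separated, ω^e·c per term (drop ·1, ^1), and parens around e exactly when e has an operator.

5

i=0: 7 = 4 + 3 (b=4); 4→5: 5 + 3 = 8; 8−1 = 7
i=1: 7 = 5 + 2 (b=5); 5→6: 6 + 2 = 8; 8−1 = 7
i=2: 7 = 6 + 1 (b=6); 6→7: 7 + 1 = 8; 8−1 = 7
i=3: 7 = 7 (b=7); 7→8: 8 = 8; 8−1 = 7
i=4: 7 = 7 (b=8); 8→9: 7 = 7; 7−1 = 6
i=5: 6 = 6 (b=9); 9→10: 6 = 6; 6−1 = 5
i=6: 5 = 5 (b=10); 10→11: 5 = 5; 5−1 = 4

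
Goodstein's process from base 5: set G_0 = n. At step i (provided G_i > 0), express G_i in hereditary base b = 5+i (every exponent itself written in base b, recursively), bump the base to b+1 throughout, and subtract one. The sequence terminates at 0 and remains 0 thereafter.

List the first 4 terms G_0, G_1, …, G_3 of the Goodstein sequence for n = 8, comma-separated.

8, 8, 8, 8

step 0: 8 = 5 + 3; sub 6 for 5: 6 + 3; = 9; G_1 = 9−1 = 8
step 1: 8 = 6 + 2; sub 7 for 6: 7 + 2; = 9; G_2 = 9−1 = 8
step 2: 8 = 7 + 1; sub 8 for 7: 8 + 1; = 9; G_3 = 9−1 = 8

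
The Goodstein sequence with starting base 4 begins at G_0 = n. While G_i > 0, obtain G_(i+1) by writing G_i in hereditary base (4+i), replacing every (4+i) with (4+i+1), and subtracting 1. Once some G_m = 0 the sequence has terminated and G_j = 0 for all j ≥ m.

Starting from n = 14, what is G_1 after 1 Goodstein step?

16

i=0: 14 = 3·4 + 2 (b=4); 4→5: 3·5 + 2 = 17; 17−1 = 16
i=1: 16 = 3·5 + 1 (b=5); 5→6: 3·6 + 1 = 19; 19−1 = 18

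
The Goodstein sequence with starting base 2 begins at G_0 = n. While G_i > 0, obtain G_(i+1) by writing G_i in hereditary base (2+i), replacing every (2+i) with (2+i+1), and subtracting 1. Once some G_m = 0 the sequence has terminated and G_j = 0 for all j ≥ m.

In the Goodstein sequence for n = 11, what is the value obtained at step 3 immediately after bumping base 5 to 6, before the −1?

279938

base 2: 11 = 2^(2 + 1) + 2 + 1; at 3: 3^(3 + 1) + 3 + 1 = 85; next = 84
base 3: 84 = 3^(3 + 1) + 3; at 4: 4^(4 + 1) + 4 = 1028; next = 1027
base 4: 1027 = 4^(4 + 1) + 3; at 5: 5^(5 + 1) + 3 = 15628; next = 15627
base 5: 15627 = 5^(5 + 1) + 2; at 6: 6^(6 + 1) + 2 = 279938; next = 279937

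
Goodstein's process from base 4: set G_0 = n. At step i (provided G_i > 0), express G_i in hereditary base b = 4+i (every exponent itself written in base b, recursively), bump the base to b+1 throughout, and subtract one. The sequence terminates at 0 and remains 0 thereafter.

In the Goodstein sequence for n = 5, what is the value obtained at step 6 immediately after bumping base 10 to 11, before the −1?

1

step 0: 5 = 4 + 1; sub 5 for 4: 5 + 1; = 6; G_1 = 6−1 = 5
step 1: 5 = 5; sub 6 for 5: 6; = 6; G_2 = 6−1 = 5
step 2: 5 = 5; sub 7 for 6: 5; = 5; G_3 = 5−1 = 4
step 3: 4 = 4; sub 8 for 7: 4; = 4; G_4 = 4−1 = 3
step 4: 3 = 3; sub 9 for 8: 3; = 3; G_5 = 3−1 = 2
step 5: 2 = 2; sub 10 for 9: 2; = 2; G_6 = 2−1 = 1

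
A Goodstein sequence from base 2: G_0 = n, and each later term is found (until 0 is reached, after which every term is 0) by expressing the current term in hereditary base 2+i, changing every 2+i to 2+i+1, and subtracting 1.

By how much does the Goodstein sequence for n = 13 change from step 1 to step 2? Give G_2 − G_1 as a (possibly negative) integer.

G_0 = 13. HB_2(13) = 2^(2 + 1) + 2^2 + 1. Bump = 109. G_1 = 108.
G_1 = 108. HB_3(108) = 3^(3 + 1) + 3^3. Bump = 1280. G_2 = 1279.

1171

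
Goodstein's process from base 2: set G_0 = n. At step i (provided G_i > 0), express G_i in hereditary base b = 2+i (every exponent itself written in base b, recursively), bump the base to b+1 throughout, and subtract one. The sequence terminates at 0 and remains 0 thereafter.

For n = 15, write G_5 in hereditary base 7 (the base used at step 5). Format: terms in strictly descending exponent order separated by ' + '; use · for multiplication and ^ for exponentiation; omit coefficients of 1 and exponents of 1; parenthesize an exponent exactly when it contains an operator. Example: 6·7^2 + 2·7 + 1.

7^(7 + 1) + 7^7

i=0: 15 = 2^(2 + 1) + 2^2 + 2 + 1 (b=2); 2→3: 3^(3 + 1) + 3^3 + 3 + 1 = 112; 112−1 = 111
i=1: 111 = 3^(3 + 1) + 3^3 + 3 (b=3); 3→4: 4^(4 + 1) + 4^4 + 4 = 1284; 1284−1 = 1283
i=2: 1283 = 4^(4 + 1) + 4^4 + 3 (b=4); 4→5: 5^(5 + 1) + 5^5 + 3 = 18753; 18753−1 = 18752
i=3: 18752 = 5^(5 + 1) + 5^5 + 2 (b=5); 5→6: 6^(6 + 1) + 6^6 + 2 = 326594; 326594−1 = 326593
i=4: 326593 = 6^(6 + 1) + 6^6 + 1 (b=6); 6→7: 7^(7 + 1) + 7^7 + 1 = 6588345; 6588345−1 = 6588344
i=5: 6588344 = 7^(7 + 1) + 7^7 (b=7); 7→8: 8^(8 + 1) + 8^8 = 150994944; 150994944−1 = 150994943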